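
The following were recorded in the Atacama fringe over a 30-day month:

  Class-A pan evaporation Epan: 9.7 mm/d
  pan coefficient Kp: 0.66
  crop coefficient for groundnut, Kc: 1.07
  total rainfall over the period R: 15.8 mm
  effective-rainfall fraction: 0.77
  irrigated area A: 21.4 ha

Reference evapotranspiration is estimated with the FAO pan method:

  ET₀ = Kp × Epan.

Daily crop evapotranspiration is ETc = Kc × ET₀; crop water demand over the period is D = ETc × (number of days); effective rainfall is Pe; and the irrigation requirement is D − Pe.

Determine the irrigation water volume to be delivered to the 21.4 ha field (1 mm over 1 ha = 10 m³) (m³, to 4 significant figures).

ET₀ = 0.66 × 9.7 = 6.4020 mm/d
ETc = Kc × ET₀ = 1.07 × 6.4020 = 6.8501 mm/d
Crop demand D = ETc × 30 d = 6.8501 × 30 = 205.503 mm
Pe = 0.77 × 15.8 = 12.166 mm
D − Pe = 205.503 − 12.166 = 193.337 mm
Volume = 193.337 mm × 21.4 ha × 10 = 41374.1 m³

41370 m³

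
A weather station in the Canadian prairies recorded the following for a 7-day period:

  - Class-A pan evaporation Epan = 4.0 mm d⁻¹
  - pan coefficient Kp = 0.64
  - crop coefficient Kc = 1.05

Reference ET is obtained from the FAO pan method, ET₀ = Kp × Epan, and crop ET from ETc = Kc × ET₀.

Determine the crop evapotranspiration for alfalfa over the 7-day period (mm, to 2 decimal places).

18.82 mm

ET₀ = 0.64 × 4.0 = 2.5600 mm/d
ETc = Kc × ET₀ = 1.05 × 2.5600 = 2.6880 mm/d
Over 7 days: 2.6880 × 7 = 18.816 mm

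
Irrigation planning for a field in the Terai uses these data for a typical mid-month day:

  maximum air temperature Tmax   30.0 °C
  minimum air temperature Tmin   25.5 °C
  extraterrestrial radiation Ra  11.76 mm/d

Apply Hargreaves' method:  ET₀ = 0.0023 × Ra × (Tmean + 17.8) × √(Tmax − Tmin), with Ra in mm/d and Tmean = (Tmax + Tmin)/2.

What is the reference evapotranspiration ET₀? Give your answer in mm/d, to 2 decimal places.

Tmean = (30.0 + 25.5)/2 = 27.75 °C
ET₀ = 0.0023 × 11.76 × (27.75 + 17.8) × √4.5 = 0.0023 × 11.76 × 45.55 × 2.1213 = 2.6135 mm/d

2.61 mm/d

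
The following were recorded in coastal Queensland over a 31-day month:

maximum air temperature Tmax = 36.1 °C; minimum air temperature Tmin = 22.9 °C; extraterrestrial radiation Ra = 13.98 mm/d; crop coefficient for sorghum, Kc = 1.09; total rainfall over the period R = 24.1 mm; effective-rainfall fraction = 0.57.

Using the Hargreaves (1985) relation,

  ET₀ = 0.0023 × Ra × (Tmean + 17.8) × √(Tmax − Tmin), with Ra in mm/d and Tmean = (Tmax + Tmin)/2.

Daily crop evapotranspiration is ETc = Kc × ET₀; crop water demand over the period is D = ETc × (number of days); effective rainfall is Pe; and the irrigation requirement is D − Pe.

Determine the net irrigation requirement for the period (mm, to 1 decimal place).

Tmean = (36.1 + 22.9)/2 = 29.50 °C
ET₀ = 0.0023 × 13.98 × (29.50 + 17.8) × √13.2 = 0.0023 × 13.98 × 47.30 × 3.6332 = 5.5257 mm/d
ETc = Kc × ET₀ = 1.09 × 5.5257 = 6.0230 mm/d
Crop demand D = ETc × 31 d = 6.0230 × 31 = 186.713 mm
Pe = 0.57 × 24.1 = 13.737 mm
D − Pe = 186.713 − 13.737 = 172.976 mm

173.0 mm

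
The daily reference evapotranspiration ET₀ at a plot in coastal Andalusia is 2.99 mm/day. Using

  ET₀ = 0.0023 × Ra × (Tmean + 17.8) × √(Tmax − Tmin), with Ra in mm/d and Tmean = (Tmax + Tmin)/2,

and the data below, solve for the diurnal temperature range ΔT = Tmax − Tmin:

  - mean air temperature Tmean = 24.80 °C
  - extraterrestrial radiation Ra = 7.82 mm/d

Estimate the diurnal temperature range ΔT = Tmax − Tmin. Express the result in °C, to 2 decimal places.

√ΔT = ET₀ / [0.0023 × Ra × (Tmean+17.8)] = 2.99 / (0.0023 × 7.82 × 42.60) = 3.9024
ΔT = 3.9024² = 15.229 °C

15.23 °C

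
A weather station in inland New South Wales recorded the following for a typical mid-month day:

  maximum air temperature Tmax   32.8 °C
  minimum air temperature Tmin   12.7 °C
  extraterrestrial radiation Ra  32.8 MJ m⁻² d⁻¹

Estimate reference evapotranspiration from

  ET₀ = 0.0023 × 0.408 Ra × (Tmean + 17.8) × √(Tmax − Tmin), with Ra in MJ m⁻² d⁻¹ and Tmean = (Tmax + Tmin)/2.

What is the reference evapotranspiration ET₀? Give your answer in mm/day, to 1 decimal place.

Tmean = (32.8 + 12.7)/2 = 22.75 °C
0.408 Ra = 0.408 × 32.8 = 13.3824 mm/d equivalent
ET₀ = 0.0023 × 13.3824 × (22.75 + 17.8) × √20.1 = 0.0023 × 13.3824 × 40.55 × 4.4833 = 5.5956 mm/d

5.6 mm/day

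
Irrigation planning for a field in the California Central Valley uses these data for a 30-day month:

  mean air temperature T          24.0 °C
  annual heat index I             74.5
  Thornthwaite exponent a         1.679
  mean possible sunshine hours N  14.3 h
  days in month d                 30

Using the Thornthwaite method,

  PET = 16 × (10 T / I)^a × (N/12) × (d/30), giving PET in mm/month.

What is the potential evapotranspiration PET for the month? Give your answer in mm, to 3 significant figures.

10T/I = 10 × 24.0 / 74.5 = 3.2215
(10T/I)^a = 3.2215^1.679 = 7.1290
Uncorrected PET = 16 × 7.1290 = 114.064 mm
Correction = (N/12)(d/30) = (14.3/12)(30/30) = 1.1917
PET = 114.064 × 1.1917 = 135.930 mm/month

136 mm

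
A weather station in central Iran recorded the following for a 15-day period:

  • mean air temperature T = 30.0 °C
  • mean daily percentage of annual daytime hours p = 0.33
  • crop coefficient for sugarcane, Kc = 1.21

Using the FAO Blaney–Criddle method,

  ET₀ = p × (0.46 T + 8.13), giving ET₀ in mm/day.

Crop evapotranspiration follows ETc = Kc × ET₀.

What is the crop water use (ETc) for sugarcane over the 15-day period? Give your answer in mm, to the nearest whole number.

ET₀ = 0.33 × (0.46 × 30.0 + 8.13) = 0.33 × 21.930 = 7.2369 mm/d
ETc = Kc × ET₀ = 1.21 × 7.2369 = 8.7566 mm/d
Over 15 days: 8.7566 × 15 = 131.349 mm

131 mm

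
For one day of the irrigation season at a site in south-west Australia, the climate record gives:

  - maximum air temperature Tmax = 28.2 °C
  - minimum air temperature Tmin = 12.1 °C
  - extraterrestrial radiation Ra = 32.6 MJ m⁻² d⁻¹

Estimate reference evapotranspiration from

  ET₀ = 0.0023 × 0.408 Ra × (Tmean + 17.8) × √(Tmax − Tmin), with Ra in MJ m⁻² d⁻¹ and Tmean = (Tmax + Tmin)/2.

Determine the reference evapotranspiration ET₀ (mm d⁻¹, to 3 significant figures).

Tmean = (28.2 + 12.1)/2 = 20.15 °C
0.408 Ra = 0.408 × 32.6 = 13.3008 mm/d equivalent
ET₀ = 0.0023 × 13.3008 × (20.15 + 17.8) × √16.1 = 0.0023 × 13.3008 × 37.95 × 4.0125 = 4.6584 mm/d

4.66 mm d⁻¹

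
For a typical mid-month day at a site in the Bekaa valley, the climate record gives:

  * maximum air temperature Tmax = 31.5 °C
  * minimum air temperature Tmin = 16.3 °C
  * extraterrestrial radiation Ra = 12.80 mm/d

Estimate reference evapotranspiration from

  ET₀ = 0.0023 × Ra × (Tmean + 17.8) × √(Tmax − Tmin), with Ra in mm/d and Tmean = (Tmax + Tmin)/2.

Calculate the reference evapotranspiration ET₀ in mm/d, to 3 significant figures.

Tmean = (31.5 + 16.3)/2 = 23.90 °C
ET₀ = 0.0023 × 12.80 × (23.90 + 17.8) × √15.2 = 0.0023 × 12.80 × 41.70 × 3.8987 = 4.7862 mm/d

4.79 mm/d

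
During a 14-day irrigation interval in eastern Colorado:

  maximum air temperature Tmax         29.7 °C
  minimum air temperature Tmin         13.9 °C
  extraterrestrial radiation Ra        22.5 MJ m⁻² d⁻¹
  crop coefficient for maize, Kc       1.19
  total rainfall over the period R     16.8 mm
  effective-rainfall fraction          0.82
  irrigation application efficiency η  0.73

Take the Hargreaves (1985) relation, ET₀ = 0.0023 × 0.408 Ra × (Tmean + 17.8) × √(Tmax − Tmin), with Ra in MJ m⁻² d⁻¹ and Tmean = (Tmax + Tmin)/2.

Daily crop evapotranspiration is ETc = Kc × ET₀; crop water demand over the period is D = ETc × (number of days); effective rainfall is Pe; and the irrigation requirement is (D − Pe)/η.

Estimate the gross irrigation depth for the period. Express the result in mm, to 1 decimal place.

57.0 mm

Tmean = (29.7 + 13.9)/2 = 21.80 °C
0.408 Ra = 0.408 × 22.5 = 9.1800 mm/d equivalent
ET₀ = 0.0023 × 9.1800 × (21.80 + 17.8) × √15.8 = 0.0023 × 9.1800 × 39.60 × 3.9749 = 3.3235 mm/d
ETc = Kc × ET₀ = 1.19 × 3.3235 = 3.9550 mm/d
Crop demand D = ETc × 14 d = 3.9550 × 14 = 55.370 mm
Pe = 0.82 × 16.8 = 13.776 mm
D − Pe = 55.370 − 13.776 = 41.594 mm
Gross irrigation = 41.594 / 0.73 = 56.978 mm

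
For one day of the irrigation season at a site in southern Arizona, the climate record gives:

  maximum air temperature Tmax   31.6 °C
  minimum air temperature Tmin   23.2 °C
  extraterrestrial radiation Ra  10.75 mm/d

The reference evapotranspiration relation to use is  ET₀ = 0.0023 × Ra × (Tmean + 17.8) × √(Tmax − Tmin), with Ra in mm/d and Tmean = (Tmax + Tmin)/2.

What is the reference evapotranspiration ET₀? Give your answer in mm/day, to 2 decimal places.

Tmean = (31.6 + 23.2)/2 = 27.40 °C
ET₀ = 0.0023 × 10.75 × (27.40 + 17.8) × √8.4 = 0.0023 × 10.75 × 45.20 × 2.8983 = 3.2391 mm/d

3.24 mm/day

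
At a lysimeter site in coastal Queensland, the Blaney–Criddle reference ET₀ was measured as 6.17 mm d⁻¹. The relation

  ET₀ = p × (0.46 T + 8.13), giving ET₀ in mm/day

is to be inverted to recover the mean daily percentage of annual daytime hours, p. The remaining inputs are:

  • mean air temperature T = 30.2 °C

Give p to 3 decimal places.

p = ET₀ / (0.46 T + 8.13) = 6.17 / (0.46 × 30.2 + 8.13) = 6.17 / 22.022 = 0.2802

0.280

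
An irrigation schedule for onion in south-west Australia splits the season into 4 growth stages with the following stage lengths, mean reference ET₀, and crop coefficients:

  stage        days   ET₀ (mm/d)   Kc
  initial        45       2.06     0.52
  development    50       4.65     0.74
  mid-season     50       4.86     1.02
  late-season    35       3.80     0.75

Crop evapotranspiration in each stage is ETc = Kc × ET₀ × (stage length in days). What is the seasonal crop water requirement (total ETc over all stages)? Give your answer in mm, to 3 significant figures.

568 mm

initial: 0.52 × 2.06 × 45 = 48.20 mm
development: 0.74 × 4.65 × 50 = 172.05 mm
mid-season: 1.02 × 4.86 × 50 = 247.86 mm
late-season: 0.75 × 3.80 × 35 = 99.75 mm
Seasonal total = 567.86 mm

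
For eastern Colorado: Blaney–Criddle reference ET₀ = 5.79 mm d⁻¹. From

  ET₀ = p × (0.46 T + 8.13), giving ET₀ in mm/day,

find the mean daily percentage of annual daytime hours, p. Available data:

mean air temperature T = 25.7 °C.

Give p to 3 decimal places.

p = ET₀ / (0.46 T + 8.13) = 5.79 / (0.46 × 25.7 + 8.13) = 5.79 / 19.952 = 0.2902

0.290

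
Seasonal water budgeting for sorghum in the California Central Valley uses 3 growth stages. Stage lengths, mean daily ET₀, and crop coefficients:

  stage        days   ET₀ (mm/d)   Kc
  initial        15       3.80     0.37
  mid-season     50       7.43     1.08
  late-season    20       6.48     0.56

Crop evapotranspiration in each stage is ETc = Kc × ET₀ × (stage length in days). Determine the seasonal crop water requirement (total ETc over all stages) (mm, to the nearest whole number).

495 mm

initial: 0.37 × 3.80 × 15 = 21.09 mm
mid-season: 1.08 × 7.43 × 50 = 401.22 mm
late-season: 0.56 × 6.48 × 20 = 72.58 mm
Seasonal total = 494.89 mm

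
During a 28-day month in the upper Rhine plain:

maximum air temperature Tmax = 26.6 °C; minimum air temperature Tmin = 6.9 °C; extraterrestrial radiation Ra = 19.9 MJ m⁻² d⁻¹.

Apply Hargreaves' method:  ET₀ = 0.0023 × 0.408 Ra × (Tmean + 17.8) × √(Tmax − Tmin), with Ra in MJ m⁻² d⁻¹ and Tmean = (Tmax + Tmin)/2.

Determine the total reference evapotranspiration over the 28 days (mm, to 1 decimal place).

Tmean = (26.6 + 6.9)/2 = 16.75 °C
0.408 Ra = 0.408 × 19.9 = 8.1192 mm/d equivalent
ET₀ = 0.0023 × 8.1192 × (16.75 + 17.8) × √19.7 = 0.0023 × 8.1192 × 34.55 × 4.4385 = 2.8637 mm/d
Over 28 days: 2.8637 × 28 = 80.184 mm

80.2 mm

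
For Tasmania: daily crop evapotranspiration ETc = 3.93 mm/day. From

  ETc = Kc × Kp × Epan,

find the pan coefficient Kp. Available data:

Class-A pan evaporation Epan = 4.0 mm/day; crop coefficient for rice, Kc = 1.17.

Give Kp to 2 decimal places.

0.84

ETc = Kc × Kp × Epan  ⇒  Kp = ETc / (Kc × Epan)
Kp = 3.93 / (1.17 × 4.0) = 3.93 / 4.680 = 0.8397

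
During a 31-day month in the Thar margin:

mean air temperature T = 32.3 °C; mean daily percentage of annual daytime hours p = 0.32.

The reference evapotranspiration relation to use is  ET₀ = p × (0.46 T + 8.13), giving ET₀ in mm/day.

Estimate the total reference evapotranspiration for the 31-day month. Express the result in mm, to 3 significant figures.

228 mm

ET₀ = 0.32 × (0.46 × 32.3 + 8.13) = 0.32 × 22.988 = 7.3562 mm/d
Monthly total = 7.3562 × 31 = 228.042 mm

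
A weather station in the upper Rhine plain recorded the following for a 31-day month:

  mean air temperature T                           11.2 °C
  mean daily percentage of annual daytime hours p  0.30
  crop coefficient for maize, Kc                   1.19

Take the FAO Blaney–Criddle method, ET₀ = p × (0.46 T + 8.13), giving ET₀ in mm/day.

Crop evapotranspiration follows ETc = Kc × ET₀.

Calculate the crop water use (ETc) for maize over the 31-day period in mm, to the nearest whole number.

ET₀ = 0.30 × (0.46 × 11.2 + 8.13) = 0.30 × 13.282 = 3.9846 mm/d
ETc = Kc × ET₀ = 1.19 × 3.9846 = 4.7417 mm/d
Over 31 days: 4.7417 × 31 = 146.993 mm

147 mm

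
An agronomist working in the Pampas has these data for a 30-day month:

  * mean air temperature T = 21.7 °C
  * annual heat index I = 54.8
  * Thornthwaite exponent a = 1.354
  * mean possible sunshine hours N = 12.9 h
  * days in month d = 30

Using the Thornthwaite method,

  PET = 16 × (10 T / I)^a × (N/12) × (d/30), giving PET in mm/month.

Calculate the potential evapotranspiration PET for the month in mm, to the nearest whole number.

111 mm

10T/I = 10 × 21.7 / 54.8 = 3.9599
(10T/I)^a = 3.9599^1.354 = 6.4456
Uncorrected PET = 16 × 6.4456 = 103.130 mm
Correction = (N/12)(d/30) = (12.9/12)(30/30) = 1.0750
PET = 103.130 × 1.0750 = 110.865 mm/month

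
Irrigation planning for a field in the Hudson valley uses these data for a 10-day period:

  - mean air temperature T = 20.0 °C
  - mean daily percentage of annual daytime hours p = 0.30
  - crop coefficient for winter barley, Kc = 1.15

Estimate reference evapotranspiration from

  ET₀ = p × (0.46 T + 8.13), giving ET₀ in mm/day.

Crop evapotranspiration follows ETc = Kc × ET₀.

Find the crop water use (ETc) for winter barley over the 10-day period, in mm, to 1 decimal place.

59.8 mm

ET₀ = 0.30 × (0.46 × 20.0 + 8.13) = 0.30 × 17.330 = 5.1990 mm/d
ETc = Kc × ET₀ = 1.15 × 5.1990 = 5.9789 mm/d
Over 10 days: 5.9789 × 10 = 59.789 mm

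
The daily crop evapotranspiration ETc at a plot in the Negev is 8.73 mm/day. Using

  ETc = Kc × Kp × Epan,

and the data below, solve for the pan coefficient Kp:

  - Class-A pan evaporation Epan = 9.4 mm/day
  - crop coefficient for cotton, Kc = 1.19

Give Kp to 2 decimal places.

ETc = Kc × Kp × Epan  ⇒  Kp = ETc / (Kc × Epan)
Kp = 8.73 / (1.19 × 9.4) = 8.73 / 11.186 = 0.7804

0.78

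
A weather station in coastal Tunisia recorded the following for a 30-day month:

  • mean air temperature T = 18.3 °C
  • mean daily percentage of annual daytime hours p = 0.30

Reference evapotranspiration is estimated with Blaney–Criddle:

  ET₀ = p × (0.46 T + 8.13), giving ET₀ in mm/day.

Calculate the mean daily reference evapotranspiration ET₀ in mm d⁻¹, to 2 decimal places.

ET₀ = 0.30 × (0.46 × 18.3 + 8.13) = 0.30 × 16.548 = 4.9644 mm/d

4.96 mm d⁻¹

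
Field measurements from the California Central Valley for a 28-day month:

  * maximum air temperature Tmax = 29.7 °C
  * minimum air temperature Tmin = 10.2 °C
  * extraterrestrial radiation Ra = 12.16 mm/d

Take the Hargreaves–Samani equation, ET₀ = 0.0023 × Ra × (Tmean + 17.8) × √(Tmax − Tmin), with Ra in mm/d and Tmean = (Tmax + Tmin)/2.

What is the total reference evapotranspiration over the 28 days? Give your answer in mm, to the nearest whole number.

131 mm

Tmean = (29.7 + 10.2)/2 = 19.95 °C
ET₀ = 0.0023 × 12.16 × (19.95 + 17.8) × √19.5 = 0.0023 × 12.16 × 37.75 × 4.4159 = 4.6623 mm/d
Over 28 days: 4.6623 × 28 = 130.544 mm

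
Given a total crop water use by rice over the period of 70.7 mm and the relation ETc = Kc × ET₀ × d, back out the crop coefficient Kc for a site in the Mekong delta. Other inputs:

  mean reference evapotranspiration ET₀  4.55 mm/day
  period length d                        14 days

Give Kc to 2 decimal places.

1.11

ETc = Kc × ET₀ × d  ⇒  Kc = ETc / (ET₀ × d)
Kc = 70.7 / (4.55 × 14) = 70.7 / 63.70 = 1.1099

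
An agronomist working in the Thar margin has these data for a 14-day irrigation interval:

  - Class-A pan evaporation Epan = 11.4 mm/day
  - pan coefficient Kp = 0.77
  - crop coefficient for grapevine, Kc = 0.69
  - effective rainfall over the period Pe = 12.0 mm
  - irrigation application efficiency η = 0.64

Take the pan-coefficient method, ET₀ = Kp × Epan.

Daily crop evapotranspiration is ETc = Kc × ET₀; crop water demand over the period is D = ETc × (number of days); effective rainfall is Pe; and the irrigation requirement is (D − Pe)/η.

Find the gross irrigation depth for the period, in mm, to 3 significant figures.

ET₀ = 0.77 × 11.4 = 8.7780 mm/d
ETc = Kc × ET₀ = 0.69 × 8.7780 = 6.0568 mm/d
Crop demand D = ETc × 14 d = 6.0568 × 14 = 84.795 mm
D − Pe = 84.795 − 12.0 = 72.795 mm
Gross irrigation = 72.795 / 0.64 = 113.742 mm

114 mm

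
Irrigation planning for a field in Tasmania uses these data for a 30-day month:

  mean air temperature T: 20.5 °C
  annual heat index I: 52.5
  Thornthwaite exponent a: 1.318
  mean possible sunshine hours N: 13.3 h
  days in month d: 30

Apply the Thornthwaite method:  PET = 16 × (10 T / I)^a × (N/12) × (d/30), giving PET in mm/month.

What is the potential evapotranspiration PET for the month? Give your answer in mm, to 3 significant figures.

10T/I = 10 × 20.5 / 52.5 = 3.9048
(10T/I)^a = 3.9048^1.318 = 6.0218
Uncorrected PET = 16 × 6.0218 = 96.349 mm
Correction = (N/12)(d/30) = (13.3/12)(30/30) = 1.1083
PET = 96.349 × 1.1083 = 106.784 mm/month

107 mm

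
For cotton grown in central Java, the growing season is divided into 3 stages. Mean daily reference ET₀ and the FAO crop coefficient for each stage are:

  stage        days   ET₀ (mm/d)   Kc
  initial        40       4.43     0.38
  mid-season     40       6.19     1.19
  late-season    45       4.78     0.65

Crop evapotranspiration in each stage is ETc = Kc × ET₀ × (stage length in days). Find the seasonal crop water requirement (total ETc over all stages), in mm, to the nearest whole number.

initial: 0.38 × 4.43 × 40 = 67.34 mm
mid-season: 1.19 × 6.19 × 40 = 294.64 mm
late-season: 0.65 × 4.78 × 45 = 139.82 mm
Seasonal total = 501.80 mm

502 mm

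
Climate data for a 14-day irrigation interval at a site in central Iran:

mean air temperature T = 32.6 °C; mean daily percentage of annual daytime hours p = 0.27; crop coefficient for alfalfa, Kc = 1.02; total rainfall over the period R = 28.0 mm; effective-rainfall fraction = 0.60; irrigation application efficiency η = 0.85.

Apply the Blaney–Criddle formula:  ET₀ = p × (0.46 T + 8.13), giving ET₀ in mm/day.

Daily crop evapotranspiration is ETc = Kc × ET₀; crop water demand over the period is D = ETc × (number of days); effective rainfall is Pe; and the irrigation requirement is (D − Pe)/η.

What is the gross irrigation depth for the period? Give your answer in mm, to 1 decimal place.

85.1 mm

ET₀ = 0.27 × (0.46 × 32.6 + 8.13) = 0.27 × 23.126 = 6.2440 mm/d
ETc = Kc × ET₀ = 1.02 × 6.2440 = 6.3689 mm/d
Crop demand D = ETc × 14 d = 6.3689 × 14 = 89.165 mm
Pe = 0.60 × 28.0 = 16.800 mm
D − Pe = 89.165 − 16.800 = 72.365 mm
Gross irrigation = 72.365 / 0.85 = 85.135 mm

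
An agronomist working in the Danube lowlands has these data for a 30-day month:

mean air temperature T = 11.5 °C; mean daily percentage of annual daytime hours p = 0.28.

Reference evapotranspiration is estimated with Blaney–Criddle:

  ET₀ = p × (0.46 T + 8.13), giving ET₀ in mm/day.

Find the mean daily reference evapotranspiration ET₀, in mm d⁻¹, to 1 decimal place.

ET₀ = 0.28 × (0.46 × 11.5 + 8.13) = 0.28 × 13.420 = 3.7576 mm/d

3.8 mm d⁻¹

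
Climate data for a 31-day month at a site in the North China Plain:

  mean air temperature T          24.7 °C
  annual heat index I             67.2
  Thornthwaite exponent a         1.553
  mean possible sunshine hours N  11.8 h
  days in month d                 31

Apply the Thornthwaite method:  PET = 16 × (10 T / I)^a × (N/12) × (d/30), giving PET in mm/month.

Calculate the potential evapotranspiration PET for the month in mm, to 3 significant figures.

123 mm

10T/I = 10 × 24.7 / 67.2 = 3.6756
(10T/I)^a = 3.6756^1.553 = 7.5501
Uncorrected PET = 16 × 7.5501 = 120.802 mm
Correction = (N/12)(d/30) = (11.8/12)(31/30) = 1.0161
PET = 120.802 × 1.0161 = 122.747 mm/month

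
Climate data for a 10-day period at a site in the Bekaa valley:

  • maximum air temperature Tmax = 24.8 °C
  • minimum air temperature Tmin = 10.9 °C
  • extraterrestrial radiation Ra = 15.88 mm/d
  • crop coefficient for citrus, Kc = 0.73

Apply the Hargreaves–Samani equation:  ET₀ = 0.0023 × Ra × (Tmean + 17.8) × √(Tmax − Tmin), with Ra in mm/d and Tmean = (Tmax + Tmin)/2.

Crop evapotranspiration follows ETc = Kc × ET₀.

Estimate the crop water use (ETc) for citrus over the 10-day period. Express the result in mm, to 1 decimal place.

35.4 mm

Tmean = (24.8 + 10.9)/2 = 17.85 °C
ET₀ = 0.0023 × 15.88 × (17.85 + 17.8) × √13.9 = 0.0023 × 15.88 × 35.65 × 3.7283 = 4.8545 mm/d
ETc = Kc × ET₀ = 0.73 × 4.8545 = 3.5438 mm/d
Over 10 days: 3.5438 × 10 = 35.438 mm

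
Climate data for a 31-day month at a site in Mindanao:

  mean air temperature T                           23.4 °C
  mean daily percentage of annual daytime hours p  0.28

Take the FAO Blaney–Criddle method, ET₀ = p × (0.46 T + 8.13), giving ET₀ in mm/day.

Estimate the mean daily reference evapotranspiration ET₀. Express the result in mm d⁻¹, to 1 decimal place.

5.3 mm d⁻¹

ET₀ = 0.28 × (0.46 × 23.4 + 8.13) = 0.28 × 18.894 = 5.2903 mm/d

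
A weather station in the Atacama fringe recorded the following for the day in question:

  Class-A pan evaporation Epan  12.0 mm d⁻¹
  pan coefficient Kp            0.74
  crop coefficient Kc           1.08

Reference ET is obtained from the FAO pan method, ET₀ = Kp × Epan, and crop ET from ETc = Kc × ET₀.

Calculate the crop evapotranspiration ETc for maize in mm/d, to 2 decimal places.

9.59 mm/d

ET₀ = 0.74 × 12.0 = 8.8800 mm/d
ETc = Kc × ET₀ = 1.08 × 8.8800 = 9.5904 mm/d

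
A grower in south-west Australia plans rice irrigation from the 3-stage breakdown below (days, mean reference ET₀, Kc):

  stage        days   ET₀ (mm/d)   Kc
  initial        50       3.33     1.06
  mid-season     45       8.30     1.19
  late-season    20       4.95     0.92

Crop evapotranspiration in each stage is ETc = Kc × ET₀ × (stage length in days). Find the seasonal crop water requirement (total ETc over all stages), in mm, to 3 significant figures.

initial: 1.06 × 3.33 × 50 = 176.49 mm
mid-season: 1.19 × 8.30 × 45 = 444.47 mm
late-season: 0.92 × 4.95 × 20 = 91.08 mm
Seasonal total = 712.04 mm

712 mm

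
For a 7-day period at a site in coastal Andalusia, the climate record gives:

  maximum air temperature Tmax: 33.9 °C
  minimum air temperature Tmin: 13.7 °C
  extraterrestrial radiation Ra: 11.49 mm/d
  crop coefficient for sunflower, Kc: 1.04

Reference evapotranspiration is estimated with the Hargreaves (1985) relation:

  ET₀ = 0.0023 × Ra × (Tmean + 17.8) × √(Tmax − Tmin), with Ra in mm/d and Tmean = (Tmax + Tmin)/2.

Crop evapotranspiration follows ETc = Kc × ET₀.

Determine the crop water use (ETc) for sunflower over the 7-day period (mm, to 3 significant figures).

Tmean = (33.9 + 13.7)/2 = 23.80 °C
ET₀ = 0.0023 × 11.49 × (23.80 + 17.8) × √20.2 = 0.0023 × 11.49 × 41.60 × 4.4944 = 4.9410 mm/d
ETc = Kc × ET₀ = 1.04 × 4.9410 = 5.1386 mm/d
Over 7 days: 5.1386 × 7 = 35.970 mm

36.0 mm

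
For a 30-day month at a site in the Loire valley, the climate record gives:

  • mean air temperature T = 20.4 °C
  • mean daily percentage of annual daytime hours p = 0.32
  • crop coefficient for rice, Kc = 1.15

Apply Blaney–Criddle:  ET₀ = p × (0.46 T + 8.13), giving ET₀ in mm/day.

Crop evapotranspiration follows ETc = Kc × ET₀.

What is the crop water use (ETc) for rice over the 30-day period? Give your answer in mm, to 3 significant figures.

ET₀ = 0.32 × (0.46 × 20.4 + 8.13) = 0.32 × 17.514 = 5.6045 mm/d
ETc = Kc × ET₀ = 1.15 × 5.6045 = 6.4452 mm/d
Over 30 days: 6.4452 × 30 = 193.356 mm

193 mm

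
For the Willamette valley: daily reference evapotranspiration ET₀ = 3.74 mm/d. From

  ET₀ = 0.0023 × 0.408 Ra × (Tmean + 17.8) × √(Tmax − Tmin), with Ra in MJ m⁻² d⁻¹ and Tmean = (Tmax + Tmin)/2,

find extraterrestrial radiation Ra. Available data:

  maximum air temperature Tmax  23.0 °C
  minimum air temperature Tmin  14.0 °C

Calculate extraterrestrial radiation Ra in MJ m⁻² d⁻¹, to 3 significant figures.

Tmean = (23.0+14.0)/2 = 18.50 °C; ΔT = 9.0
Ra = ET₀ / [0.0023 × 0.408 × (Tmean+17.8) × √ΔT]
   = 3.74 / (0.0023 × 0.408 × 36.30 × 3.0000) = 36.598 MJ m⁻² d⁻¹

36.6 MJ m⁻² d⁻¹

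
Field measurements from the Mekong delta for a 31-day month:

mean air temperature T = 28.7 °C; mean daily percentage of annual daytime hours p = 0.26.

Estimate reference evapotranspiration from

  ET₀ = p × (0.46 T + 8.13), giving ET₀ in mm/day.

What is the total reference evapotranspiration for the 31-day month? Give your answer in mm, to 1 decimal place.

171.9 mm

ET₀ = 0.26 × (0.46 × 28.7 + 8.13) = 0.26 × 21.332 = 5.5463 mm/d
Monthly total = 5.5463 × 31 = 171.935 mm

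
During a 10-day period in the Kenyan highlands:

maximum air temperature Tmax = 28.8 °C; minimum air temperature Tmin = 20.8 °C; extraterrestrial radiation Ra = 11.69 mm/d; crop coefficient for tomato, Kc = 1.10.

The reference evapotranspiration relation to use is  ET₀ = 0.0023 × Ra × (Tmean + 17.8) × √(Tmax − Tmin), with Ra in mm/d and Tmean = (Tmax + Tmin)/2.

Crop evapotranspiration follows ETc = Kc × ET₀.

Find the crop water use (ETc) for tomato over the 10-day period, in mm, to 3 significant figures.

35.6 mm

Tmean = (28.8 + 20.8)/2 = 24.80 °C
ET₀ = 0.0023 × 11.69 × (24.80 + 17.8) × √8.0 = 0.0023 × 11.69 × 42.60 × 2.8284 = 3.2396 mm/d
ETc = Kc × ET₀ = 1.10 × 3.2396 = 3.5636 mm/d
Over 10 days: 3.5636 × 10 = 35.636 mm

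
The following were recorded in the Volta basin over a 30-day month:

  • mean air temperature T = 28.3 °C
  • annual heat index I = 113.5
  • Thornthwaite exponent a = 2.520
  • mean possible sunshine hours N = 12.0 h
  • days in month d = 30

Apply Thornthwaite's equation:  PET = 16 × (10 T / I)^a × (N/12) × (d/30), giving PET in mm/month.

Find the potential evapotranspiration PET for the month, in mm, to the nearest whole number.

160 mm

10T/I = 10 × 28.3 / 113.5 = 2.4934
(10T/I)^a = 2.4934^2.520 = 9.9981
Uncorrected PET = 16 × 9.9981 = 159.970 mm
Correction = (N/12)(d/30) = (12.0/12)(30/30) = 1.0000
PET = 159.970 × 1.0000 = 159.970 mm/month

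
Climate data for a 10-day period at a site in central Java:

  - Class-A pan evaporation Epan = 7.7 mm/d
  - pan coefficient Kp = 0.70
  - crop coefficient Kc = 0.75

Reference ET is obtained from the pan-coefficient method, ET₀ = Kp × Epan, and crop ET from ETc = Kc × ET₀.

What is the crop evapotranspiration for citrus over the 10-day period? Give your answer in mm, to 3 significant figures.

40.4 mm

ET₀ = 0.70 × 7.7 = 5.3900 mm/d
ETc = Kc × ET₀ = 0.75 × 5.3900 = 4.0425 mm/d
Over 10 days: 4.0425 × 10 = 40.425 mm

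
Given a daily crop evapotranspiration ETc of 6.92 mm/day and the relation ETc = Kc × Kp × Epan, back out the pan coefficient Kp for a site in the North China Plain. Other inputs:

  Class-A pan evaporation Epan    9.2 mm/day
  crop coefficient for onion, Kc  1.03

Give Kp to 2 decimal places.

0.73

ETc = Kc × Kp × Epan  ⇒  Kp = ETc / (Kc × Epan)
Kp = 6.92 / (1.03 × 9.2) = 6.92 / 9.476 = 0.7303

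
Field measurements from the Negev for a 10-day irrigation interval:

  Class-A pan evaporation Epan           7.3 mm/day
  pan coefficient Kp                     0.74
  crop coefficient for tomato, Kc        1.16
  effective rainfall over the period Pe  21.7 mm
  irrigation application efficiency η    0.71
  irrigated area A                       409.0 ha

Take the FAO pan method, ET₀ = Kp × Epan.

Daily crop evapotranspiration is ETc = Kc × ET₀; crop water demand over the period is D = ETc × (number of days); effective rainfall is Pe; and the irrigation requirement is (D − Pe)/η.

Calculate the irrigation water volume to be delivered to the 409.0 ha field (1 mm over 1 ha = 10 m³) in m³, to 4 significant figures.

236000 m³

ET₀ = 0.74 × 7.3 = 5.4020 mm/d
ETc = Kc × ET₀ = 1.16 × 5.4020 = 6.2663 mm/d
Crop demand D = ETc × 10 d = 6.2663 × 10 = 62.663 mm
D − Pe = 62.663 − 21.7 = 40.963 mm
Gross irrigation = 40.963 / 0.71 = 57.694 mm
Volume = 57.694 mm × 409.0 ha × 10 = 235968.5 m³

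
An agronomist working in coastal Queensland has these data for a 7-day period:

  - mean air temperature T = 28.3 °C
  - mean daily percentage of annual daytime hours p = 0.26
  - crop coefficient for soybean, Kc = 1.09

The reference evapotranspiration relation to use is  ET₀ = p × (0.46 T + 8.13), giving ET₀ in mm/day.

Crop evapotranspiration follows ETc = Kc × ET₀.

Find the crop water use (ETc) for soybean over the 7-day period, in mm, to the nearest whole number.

ET₀ = 0.26 × (0.46 × 28.3 + 8.13) = 0.26 × 21.148 = 5.4985 mm/d
ETc = Kc × ET₀ = 1.09 × 5.4985 = 5.9934 mm/d
Over 7 days: 5.9934 × 7 = 41.954 mm

42 mm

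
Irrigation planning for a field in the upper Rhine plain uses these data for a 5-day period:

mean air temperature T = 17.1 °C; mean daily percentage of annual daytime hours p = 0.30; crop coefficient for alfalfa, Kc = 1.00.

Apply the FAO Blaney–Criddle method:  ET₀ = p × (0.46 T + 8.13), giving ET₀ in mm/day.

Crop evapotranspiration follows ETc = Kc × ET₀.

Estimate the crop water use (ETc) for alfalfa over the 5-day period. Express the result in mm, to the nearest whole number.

ET₀ = 0.30 × (0.46 × 17.1 + 8.13) = 0.30 × 15.996 = 4.7988 mm/d
ETc = Kc × ET₀ = 1.00 × 4.7988 = 4.7988 mm/d
Over 5 days: 4.7988 × 5 = 23.994 mm

24 mm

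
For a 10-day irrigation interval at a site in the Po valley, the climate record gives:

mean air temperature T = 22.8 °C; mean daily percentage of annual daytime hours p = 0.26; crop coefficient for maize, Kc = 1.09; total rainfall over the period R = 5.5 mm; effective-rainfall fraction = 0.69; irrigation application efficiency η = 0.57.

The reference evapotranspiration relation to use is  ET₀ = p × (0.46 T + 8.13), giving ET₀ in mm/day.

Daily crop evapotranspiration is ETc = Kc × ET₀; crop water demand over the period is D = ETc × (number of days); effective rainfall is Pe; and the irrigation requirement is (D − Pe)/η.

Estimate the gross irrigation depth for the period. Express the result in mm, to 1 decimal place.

ET₀ = 0.26 × (0.46 × 22.8 + 8.13) = 0.26 × 18.618 = 4.8407 mm/d
ETc = Kc × ET₀ = 1.09 × 4.8407 = 5.2764 mm/d
Crop demand D = ETc × 10 d = 5.2764 × 10 = 52.764 mm
Pe = 0.69 × 5.5 = 3.795 mm
D − Pe = 52.764 − 3.795 = 48.969 mm
Gross irrigation = 48.969 / 0.57 = 85.911 mm

85.9 mm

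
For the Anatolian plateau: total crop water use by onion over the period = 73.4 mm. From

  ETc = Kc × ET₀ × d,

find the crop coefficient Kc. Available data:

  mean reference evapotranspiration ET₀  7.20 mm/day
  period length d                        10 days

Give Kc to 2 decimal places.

1.02

ETc = Kc × ET₀ × d  ⇒  Kc = ETc / (ET₀ × d)
Kc = 73.4 / (7.20 × 10) = 73.4 / 72.00 = 1.0194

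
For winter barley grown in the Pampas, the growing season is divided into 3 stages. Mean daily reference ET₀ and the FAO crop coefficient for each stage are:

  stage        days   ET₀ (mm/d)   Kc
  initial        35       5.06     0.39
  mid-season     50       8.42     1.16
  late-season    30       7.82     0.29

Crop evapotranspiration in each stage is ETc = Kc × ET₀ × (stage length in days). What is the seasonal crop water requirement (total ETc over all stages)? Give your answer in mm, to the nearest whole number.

initial: 0.39 × 5.06 × 35 = 69.07 mm
mid-season: 1.16 × 8.42 × 50 = 488.36 mm
late-season: 0.29 × 7.82 × 30 = 68.03 mm
Seasonal total = 625.46 mm

625 mm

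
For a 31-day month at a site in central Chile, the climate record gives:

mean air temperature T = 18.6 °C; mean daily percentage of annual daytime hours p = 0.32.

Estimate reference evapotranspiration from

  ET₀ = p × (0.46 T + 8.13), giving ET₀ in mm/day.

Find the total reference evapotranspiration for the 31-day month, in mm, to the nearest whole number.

166 mm

ET₀ = 0.32 × (0.46 × 18.6 + 8.13) = 0.32 × 16.686 = 5.3395 mm/d
Monthly total = 5.3395 × 31 = 165.525 mm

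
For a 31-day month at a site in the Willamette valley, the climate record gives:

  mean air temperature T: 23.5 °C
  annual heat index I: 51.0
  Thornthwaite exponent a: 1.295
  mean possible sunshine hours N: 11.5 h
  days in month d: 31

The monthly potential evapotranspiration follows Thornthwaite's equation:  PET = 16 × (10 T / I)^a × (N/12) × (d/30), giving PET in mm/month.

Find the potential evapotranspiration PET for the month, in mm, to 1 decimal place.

10T/I = 10 × 23.5 / 51.0 = 4.6078
(10T/I)^a = 4.6078^1.295 = 7.2314
Uncorrected PET = 16 × 7.2314 = 115.702 mm
Correction = (N/12)(d/30) = (11.5/12)(31/30) = 0.9903
PET = 115.702 × 0.9903 = 114.580 mm/month

114.6 mm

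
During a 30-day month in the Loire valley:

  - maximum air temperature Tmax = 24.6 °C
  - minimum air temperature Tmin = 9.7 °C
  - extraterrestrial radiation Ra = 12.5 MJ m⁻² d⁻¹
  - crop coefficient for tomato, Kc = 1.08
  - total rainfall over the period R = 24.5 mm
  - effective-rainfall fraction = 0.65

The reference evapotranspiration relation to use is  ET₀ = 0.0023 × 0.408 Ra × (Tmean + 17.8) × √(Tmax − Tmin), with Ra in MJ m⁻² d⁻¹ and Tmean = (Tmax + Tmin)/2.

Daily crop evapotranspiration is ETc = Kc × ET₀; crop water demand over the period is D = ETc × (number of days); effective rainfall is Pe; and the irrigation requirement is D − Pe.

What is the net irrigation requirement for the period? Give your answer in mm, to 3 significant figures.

Tmean = (24.6 + 9.7)/2 = 17.15 °C
0.408 Ra = 0.408 × 12.5 = 5.1000 mm/d equivalent
ET₀ = 0.0023 × 5.1000 × (17.15 + 17.8) × √14.9 = 0.0023 × 5.1000 × 34.95 × 3.8601 = 1.5825 mm/d
ETc = Kc × ET₀ = 1.08 × 1.5825 = 1.7091 mm/d
Crop demand D = ETc × 30 d = 1.7091 × 30 = 51.273 mm
Pe = 0.65 × 24.5 = 15.925 mm
D − Pe = 51.273 − 15.925 = 35.348 mm

35.3 mm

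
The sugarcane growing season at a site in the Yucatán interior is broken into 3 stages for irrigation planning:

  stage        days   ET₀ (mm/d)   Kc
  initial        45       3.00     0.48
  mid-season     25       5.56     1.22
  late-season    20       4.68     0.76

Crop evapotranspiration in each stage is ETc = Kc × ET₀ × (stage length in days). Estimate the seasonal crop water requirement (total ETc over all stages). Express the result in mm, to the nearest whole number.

306 mm

initial: 0.48 × 3.00 × 45 = 64.80 mm
mid-season: 1.22 × 5.56 × 25 = 169.58 mm
late-season: 0.76 × 4.68 × 20 = 71.14 mm
Seasonal total = 305.52 mm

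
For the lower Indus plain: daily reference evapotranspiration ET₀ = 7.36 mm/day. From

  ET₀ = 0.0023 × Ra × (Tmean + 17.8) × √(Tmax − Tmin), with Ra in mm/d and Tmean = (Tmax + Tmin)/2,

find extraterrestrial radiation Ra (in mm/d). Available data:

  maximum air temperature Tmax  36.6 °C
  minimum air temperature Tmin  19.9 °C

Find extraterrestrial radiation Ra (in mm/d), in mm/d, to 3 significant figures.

17.0 mm/d

Tmean = 28.25 °C; √ΔT = 4.0866
Ra = ET₀ / [0.0023 × (Tmean+17.8) × √ΔT] = 7.36 / (0.0023 × 46.05 × 4.0866) = 17.004 mm/d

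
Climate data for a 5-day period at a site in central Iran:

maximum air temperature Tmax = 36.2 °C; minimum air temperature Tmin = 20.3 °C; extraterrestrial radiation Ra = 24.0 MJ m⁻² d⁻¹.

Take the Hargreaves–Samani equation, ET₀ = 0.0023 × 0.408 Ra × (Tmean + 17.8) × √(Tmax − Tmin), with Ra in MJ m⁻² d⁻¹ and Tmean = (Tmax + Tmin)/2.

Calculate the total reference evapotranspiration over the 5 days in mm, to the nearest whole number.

21 mm

Tmean = (36.2 + 20.3)/2 = 28.25 °C
0.408 Ra = 0.408 × 24.0 = 9.7920 mm/d equivalent
ET₀ = 0.0023 × 9.7920 × (28.25 + 17.8) × √15.9 = 0.0023 × 9.7920 × 46.05 × 3.9875 = 4.1355 mm/d
Over 5 days: 4.1355 × 5 = 20.678 mm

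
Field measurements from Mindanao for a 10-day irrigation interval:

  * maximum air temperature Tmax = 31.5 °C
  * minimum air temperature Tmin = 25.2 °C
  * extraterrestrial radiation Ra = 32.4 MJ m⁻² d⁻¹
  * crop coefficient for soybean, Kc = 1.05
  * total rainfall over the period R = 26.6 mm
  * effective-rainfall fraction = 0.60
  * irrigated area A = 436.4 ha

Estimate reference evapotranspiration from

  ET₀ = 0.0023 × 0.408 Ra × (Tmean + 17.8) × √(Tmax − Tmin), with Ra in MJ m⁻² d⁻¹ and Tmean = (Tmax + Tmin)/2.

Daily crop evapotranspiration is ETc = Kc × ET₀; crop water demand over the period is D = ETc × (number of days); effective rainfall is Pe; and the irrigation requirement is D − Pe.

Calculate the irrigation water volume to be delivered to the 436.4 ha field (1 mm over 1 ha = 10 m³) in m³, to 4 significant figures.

Tmean = (31.5 + 25.2)/2 = 28.35 °C
0.408 Ra = 0.408 × 32.4 = 13.2192 mm/d equivalent
ET₀ = 0.0023 × 13.2192 × (28.35 + 17.8) × √6.3 = 0.0023 × 13.2192 × 46.15 × 2.5100 = 3.5219 mm/d
ETc = Kc × ET₀ = 1.05 × 3.5219 = 3.6980 mm/d
Crop demand D = ETc × 10 d = 3.6980 × 10 = 36.980 mm
Pe = 0.60 × 26.6 = 15.960 mm
D − Pe = 36.980 − 15.960 = 21.020 mm
Volume = 21.020 mm × 436.4 ha × 10 = 91731.3 m³

91730 m³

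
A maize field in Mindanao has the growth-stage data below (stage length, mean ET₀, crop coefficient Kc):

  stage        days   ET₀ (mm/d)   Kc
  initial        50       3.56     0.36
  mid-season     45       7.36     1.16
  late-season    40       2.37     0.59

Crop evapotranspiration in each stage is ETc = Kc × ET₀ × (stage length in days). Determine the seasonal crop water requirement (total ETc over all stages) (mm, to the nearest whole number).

504 mm

initial: 0.36 × 3.56 × 50 = 64.08 mm
mid-season: 1.16 × 7.36 × 45 = 384.19 mm
late-season: 0.59 × 2.37 × 40 = 55.93 mm
Seasonal total = 504.20 mm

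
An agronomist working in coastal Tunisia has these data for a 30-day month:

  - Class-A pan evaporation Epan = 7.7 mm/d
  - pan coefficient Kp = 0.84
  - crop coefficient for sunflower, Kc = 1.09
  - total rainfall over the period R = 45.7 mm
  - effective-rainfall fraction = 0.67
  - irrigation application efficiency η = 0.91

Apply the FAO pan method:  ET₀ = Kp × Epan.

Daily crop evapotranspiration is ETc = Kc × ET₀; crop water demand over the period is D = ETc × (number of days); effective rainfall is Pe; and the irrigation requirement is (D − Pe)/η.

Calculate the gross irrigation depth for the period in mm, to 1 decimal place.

198.8 mm

ET₀ = 0.84 × 7.7 = 6.4680 mm/d
ETc = Kc × ET₀ = 1.09 × 6.4680 = 7.0501 mm/d
Crop demand D = ETc × 30 d = 7.0501 × 30 = 211.503 mm
Pe = 0.67 × 45.7 = 30.619 mm
D − Pe = 211.503 − 30.619 = 180.884 mm
Gross irrigation = 180.884 / 0.91 = 198.774 mm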